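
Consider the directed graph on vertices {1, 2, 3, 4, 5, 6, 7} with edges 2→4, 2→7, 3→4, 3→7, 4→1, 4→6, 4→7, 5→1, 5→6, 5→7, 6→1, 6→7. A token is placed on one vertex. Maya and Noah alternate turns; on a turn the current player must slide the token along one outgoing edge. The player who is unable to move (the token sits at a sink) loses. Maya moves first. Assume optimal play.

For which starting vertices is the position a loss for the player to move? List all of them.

Label each position W (a win for the player to move) or L (a loss). A position with no legal move is L; any other position is W exactly when some move reaches an L, and L when every move reaches a W.
Every edge goes from a vertex to one that appears earlier in the order 1, 7, 6, 4, 5, 2, 3, so processing vertices in that order labels each vertex after all of its successors.
1: no outgoing edge → L
7: no outgoing edge → L
6: reaches L-position 7 → W
4: reaches L-position 7 → W
5: reaches L-position 7 → W
2: reaches L-position 7 → W
3: reaches L-position 7 → W
Reading off the rows marked L gives the requested list; there are 2 such vertices.

1, 7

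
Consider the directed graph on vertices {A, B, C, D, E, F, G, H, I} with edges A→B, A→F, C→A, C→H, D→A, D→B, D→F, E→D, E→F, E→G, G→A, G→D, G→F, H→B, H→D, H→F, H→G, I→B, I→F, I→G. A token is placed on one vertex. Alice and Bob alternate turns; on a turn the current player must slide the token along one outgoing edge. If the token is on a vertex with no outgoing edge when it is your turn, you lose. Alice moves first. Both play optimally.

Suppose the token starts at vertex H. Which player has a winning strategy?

Alice wins.

Compute win/loss labels from the base case upward. A position with no move is L. Any other position is W if it can reach an L in one move, else L.
Every edge goes from a vertex to one that appears earlier in the order F, B, A, D, G, H, E, C, I, so processing vertices in that order labels each vertex after all of its successors.
F: no outgoing edge → L
B: no outgoing edge → L
A: reaches L-position B → W
D: reaches L-position B → W
G: reaches L-position F → W
H: reaches L-position B → W
E: reaches L-position F → W
C: only reaches H(W), A(W), all W → L
I: reaches L-position B → W
From H Alice can move to B, reaching an L position.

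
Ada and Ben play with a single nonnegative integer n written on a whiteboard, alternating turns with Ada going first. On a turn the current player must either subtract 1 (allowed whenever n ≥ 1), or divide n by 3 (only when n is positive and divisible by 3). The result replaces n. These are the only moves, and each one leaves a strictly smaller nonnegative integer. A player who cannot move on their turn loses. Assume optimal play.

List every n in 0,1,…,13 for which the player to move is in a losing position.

0, 2, 4, 7, 9, 11, 13

Classify positions by backward induction: terminal positions (no move available) are L. From any other position, the mover wins iff some move reaches an L.
n=0: no move → L
n=1: W (go to 0, an L position)
n=2: L (sole option 1(W) is W)
n=3: W (go to 2, an L position)
n=4: L (sole option 3(W) is W)
n=5: W (go to 4, an L position)
n=6: W (go to 2, an L position)
n=7: L (sole option 6(W) is W)
n=8: W (go to 7, an L position)
n=9: L (options 3(W), 8(W) are all W)
n=10: W (go to 9, an L position)
n=11: L (sole option 10(W) is W)
n=12: W (go to 4, an L position)
n=13: L (sole option 12(W) is W)
The losing starting values of n are exactly the entries labelled L in this table (7 of them).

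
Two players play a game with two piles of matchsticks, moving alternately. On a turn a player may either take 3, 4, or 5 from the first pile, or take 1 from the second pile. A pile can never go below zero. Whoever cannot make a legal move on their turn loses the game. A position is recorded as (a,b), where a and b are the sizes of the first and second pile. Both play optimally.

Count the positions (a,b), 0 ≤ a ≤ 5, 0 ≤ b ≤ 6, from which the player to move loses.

21

Use the standard recursion: the mover loses at a terminal position; elsewhere, the mover wins exactly when some move hands the opponent an L position.
Every move lowers a or b (never raises either), so fill the grid row by row in increasing a, and left to right within a row: each cell's successors are then already labelled.
      b=0  b=1  b=2  b=3  b=4  b=5  b=6
a=0:    L    W    L    W    L    W    L
a=1:    L    W    L    W    L    W    L
a=2:    L    W    L    W    L    W    L
a=3:    W    L    W    L    W    L    W
a=4:    W    L    W    L    W    L    W
a=5:    W    L    W    L    W    L    W
Cells with no legal move (terminal, hence L): (0,0), (1,0), (2,0).
The remaining L cells, each justified by listing all of its moves:
(0,2): L (sole option (0,1)(W) is W)
(0,4): L (sole option (0,3)(W) is W)
(0,6): L (sole option (0,5)(W) is W)
(1,2): L (sole option (1,1)(W) is W)
(1,4): L (sole option (1,3)(W) is W)
(1,6): L (sole option (1,5)(W) is W)
(2,2): L (sole option (2,1)(W) is W)
(2,4): L (sole option (2,3)(W) is W)
(2,6): L (sole option (2,5)(W) is W)
(3,1): L (options (0,1)(W), (3,0)(W) are all W)
(3,3): L (options (0,3)(W), (3,2)(W) are all W)
(3,5): L (options (0,5)(W), (3,4)(W) are all W)
(4,1): L (options (1,1)(W), (0,1)(W), (4,0)(W) are all W)
(4,3): L (options (1,3)(W), (0,3)(W), (4,2)(W) are all W)
(4,5): L (options (1,5)(W), (0,5)(W), (4,4)(W) are all W)
(5,1): L (options (2,1)(W), (1,1)(W), (0,1)(W), (5,0)(W) are all W)
(5,3): L (options (2,3)(W), (1,3)(W), (0,3)(W), (5,2)(W) are all W)
(5,5): L (options (2,5)(W), (1,5)(W), (0,5)(W), (5,4)(W) are all W)
Every other cell has at least one move into one of the L cells above, so it is W.
L cells per row: a=0: 4, a=1: 4, a=2: 4, a=3: 3, a=4: 3, a=5: 3; total 21.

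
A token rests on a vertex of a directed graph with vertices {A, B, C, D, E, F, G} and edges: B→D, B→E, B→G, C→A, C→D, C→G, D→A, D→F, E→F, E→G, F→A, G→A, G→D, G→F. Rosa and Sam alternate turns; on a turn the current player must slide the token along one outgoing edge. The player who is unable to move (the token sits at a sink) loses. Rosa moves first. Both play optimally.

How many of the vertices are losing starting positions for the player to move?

Build the W/L table. Terminal = L. A non-terminal position is W if it has a move to some L; otherwise it is L.
Every edge goes from a vertex to one that appears earlier in the order A, F, D, G, C, E, B, so processing vertices in that order labels each vertex after all of its successors.
A: no outgoing edge → L
F: W (go to A, an L position)
D: W (go to A, an L position)
G: W (go to A, an L position)
C: W (go to A, an L position)
E: L (options G(W), F(W) are all W)
B: W (go to E, an L position)
The L vertices are A, E; that is 2 in all.

2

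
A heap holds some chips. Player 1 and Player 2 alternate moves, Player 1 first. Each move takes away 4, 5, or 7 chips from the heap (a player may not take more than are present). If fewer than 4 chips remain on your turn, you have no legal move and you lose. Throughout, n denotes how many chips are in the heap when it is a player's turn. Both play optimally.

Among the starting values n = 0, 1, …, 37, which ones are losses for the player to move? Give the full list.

Positions with no move are L. A position that does have a move is losing for the player to move precisely when every available move leads to a winning position for the opponent. Fill in the labels:
n=0: no move → L
n=1: no move → L
n=2: no move → L
n=3: no move → L
n=4: reaches L-position 0 → W
n=5: reaches L-position 1 → W
n=6: reaches L-position 2 → W
n=7: reaches L-position 3 → W
n=8: reaches L-position 3 → W
n=9: reaches L-position 2 → W
n=10: reaches L-position 3 → W
n=11: only reaches 7(W), 6(W), 4(W), all W → L
n=12: only reaches 8(W), 7(W), 5(W), all W → L
n=13: only reaches 9(W), 8(W), 6(W), all W → L
n=14: only reaches 10(W), 9(W), 7(W), all W → L
n=15: reaches L-position 11 → W
n=16: reaches L-position 12 → W
n=17: reaches L-position 13 → W
n=18: reaches L-position 14 → W
n=19: reaches L-position 14 → W
n=20: reaches L-position 13 → W
n=21: reaches L-position 14 → W
n=22: only reaches 18(W), 17(W), 15(W), all W → L
n=23: only reaches 19(W), 18(W), 16(W), all W → L
n=24: only reaches 20(W), 19(W), 17(W), all W → L
n=25: only reaches 21(W), 20(W), 18(W), all W → L
n=26: reaches L-position 22 → W
n=27: reaches L-position 23 → W
n=28: reaches L-position 24 → W
n=29: reaches L-position 25 → W
n=30: reaches L-position 25 → W
n=31: reaches L-position 24 → W
n=32: reaches L-position 25 → W
n=33: only reaches 29(W), 28(W), 26(W), all W → L
n=34: only reaches 30(W), 29(W), 27(W), all W → L
n=35: only reaches 31(W), 30(W), 28(W), all W → L
n=36: only reaches 32(W), 31(W), 29(W), all W → L
n=37: reaches L-position 33 → W
The losing starting values of n are exactly the entries labelled L in this table (16 of them).

0, 1, 2, 3, 11, 12, 13, 14, 22, 23, 24, 25, 33, 34, 35, 36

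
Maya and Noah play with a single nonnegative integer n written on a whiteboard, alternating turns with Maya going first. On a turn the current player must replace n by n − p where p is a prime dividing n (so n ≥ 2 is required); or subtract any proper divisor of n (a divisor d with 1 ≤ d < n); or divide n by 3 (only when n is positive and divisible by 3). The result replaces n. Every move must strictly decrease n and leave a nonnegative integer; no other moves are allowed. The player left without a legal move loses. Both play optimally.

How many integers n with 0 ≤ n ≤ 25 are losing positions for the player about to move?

6

Positions with no move are L. A position that does have a move is losing for the player to move precisely when every available move leads to a winning position for the opponent. Fill in the labels:
n=0: no move → L
n=1: no move → L
n=2: →0(L), so W
n=3: →0(L), so W
n=4: →2(W), 3(W) — all W, so L
n=5: →0(L), so W
n=6: →4(L), so W
n=7: →0(L), so W
n=8: →4(L), so W
n=9: →3(W), 6(W), 8(W) — all W, so L
n=10: →9(L), so W
n=11: →0(L), so W
n=12: →4(L), so W
n=13: →0(L), so W
n=14: →7(W), 12(W), 13(W) — all W, so L
n=15: →14(L), so W
n=16: →14(L), so W
n=17: →0(L), so W
n=18: →9(L), so W
n=19: →0(L), so W
n=20: →10(W), 15(W), 16(W), 18(W), 19(W) — all W, so L
n=21: →14(L), so W
n=22: →20(L), so W
n=23: →0(L), so W
n=24: →20(L), so W
n=25: →20(L), so W
L entries with 0 ≤ n ≤ 25: n = 0, 1, 4, 9, 14, 20; that makes 6.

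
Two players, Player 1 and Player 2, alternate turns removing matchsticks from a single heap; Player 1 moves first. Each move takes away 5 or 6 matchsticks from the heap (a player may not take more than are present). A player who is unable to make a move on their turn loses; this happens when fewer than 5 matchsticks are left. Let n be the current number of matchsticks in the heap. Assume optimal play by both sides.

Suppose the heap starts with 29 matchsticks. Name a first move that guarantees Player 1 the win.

Label each position W (a win for the player to move) or L (a loss). A position with no legal move is L; any other position is W exactly when some move reaches an L, and L when every move reaches a W.
n=0: no move → L
n=1: no move → L
n=2: no move → L
n=3: no move → L
n=4: no move → L
n=5: reaches L-position 0 → W
n=6: reaches L-position 1 → W
n=7: reaches L-position 2 → W
n=8: reaches L-position 3 → W
n=9: reaches L-position 4 → W
n=10: reaches L-position 4 → W
n=11: only reaches 6(W), 5(W), all W → L
n=12: only reaches 7(W), 6(W), all W → L
n=13: only reaches 8(W), 7(W), all W → L
n=14: only reaches 9(W), 8(W), all W → L
n=15: only reaches 10(W), 9(W), all W → L
n=16: reaches L-position 11 → W
n=17: reaches L-position 12 → W
n=18: reaches L-position 13 → W
n=19: reaches L-position 14 → W
n=20: reaches L-position 15 → W
n=21: reaches L-position 15 → W
n=22: only reaches 17(W), 16(W), all W → L
n=23: only reaches 18(W), 17(W), all W → L
n=24: only reaches 19(W), 18(W), all W → L
n=25: only reaches 20(W), 19(W), all W → L
n=26: only reaches 21(W), 20(W), all W → L
n=27: reaches L-position 22 → W
n=28: reaches L-position 23 → W
n=29: reaches L-position 24 → W
From 29, the L positions reachable in one move are: 24, 23. Any move reaching one of these is winning.

Remove 5, leaving 24.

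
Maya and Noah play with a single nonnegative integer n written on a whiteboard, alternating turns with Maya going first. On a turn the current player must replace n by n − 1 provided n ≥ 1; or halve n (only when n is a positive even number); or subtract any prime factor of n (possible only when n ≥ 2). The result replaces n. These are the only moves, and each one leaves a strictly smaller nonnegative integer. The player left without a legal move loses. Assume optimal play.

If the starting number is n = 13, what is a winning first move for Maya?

Use the standard recursion: the mover loses at a terminal position; elsewhere, the mover wins exactly when some move hands the opponent an L position.
n=0: no move → L
n=1: can move to 0, which is L ⇒ W
n=2: can move to 0, which is L ⇒ W
n=3: can move to 0, which is L ⇒ W
n=4: moves to 2(W), 3(W); every one is W ⇒ L
n=5: can move to 0, which is L ⇒ W
n=6: can move to 4, which is L ⇒ W
n=7: can move to 0, which is L ⇒ W
n=8: can move to 4, which is L ⇒ W
n=9: moves to 6(W), 8(W); every one is W ⇒ L
n=10: can move to 9, which is L ⇒ W
n=11: can move to 0, which is L ⇒ W
n=12: can move to 9, which is L ⇒ W
n=13: can move to 0, which is L ⇒ W
From 13, the L positions reachable in one move are: 0.

Move to 0.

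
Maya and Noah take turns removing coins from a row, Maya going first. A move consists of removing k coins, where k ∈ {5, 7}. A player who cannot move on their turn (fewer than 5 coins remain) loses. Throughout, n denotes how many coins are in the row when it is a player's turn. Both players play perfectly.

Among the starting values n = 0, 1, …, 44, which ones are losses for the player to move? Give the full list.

Work bottom-up. With no move the player to move loses. Otherwise the position is W if at least one move leads to an L position for the opponent, and L if every move leads to a W.
n=0: no move → L
n=1: no move → L
n=2: no move → L
n=3: no move → L
n=4: no move → L
n=5: →0(L), so W
n=6: →1(L), so W
n=7: →2(L), so W
n=8: →3(L), so W
n=9: →4(L), so W
n=10: →3(L), so W
n=11: →4(L), so W
n=12: →7(W), 5(W) — all W, so L
n=13: →8(W), 6(W) — all W, so L
n=14: →9(W), 7(W) — all W, so L
n=15: →10(W), 8(W) — all W, so L
n=16: →11(W), 9(W) — all W, so L
n=17: →12(L), so W
n=18: →13(L), so W
n=19: →14(L), so W
n=20: →15(L), so W
n=21: →16(L), so W
n=22: →15(L), so W
n=23: →16(L), so W
n=24: →19(W), 17(W) — all W, so L
n=25: →20(W), 18(W) — all W, so L
n=26: →21(W), 19(W) — all W, so L
n=27: →22(W), 20(W) — all W, so L
n=28: →23(W), 21(W) — all W, so L
n=29: →24(L), so W
n=30: →25(L), so W
n=31: →26(L), so W
n=32: →27(L), so W
n=33: →28(L), so W
n=34: →27(L), so W
n=35: →28(L), so W
n=36: →31(W), 29(W) — all W, so L
n=37: →32(W), 30(W) — all W, so L
n=38: →33(W), 31(W) — all W, so L
n=39: →34(W), 32(W) — all W, so L
n=40: →35(W), 33(W) — all W, so L
n=41: →36(L), so W
n=42: →37(L), so W
n=43: →38(L), so W
n=44: →39(L), so W
The losing starting values of n are exactly the entries labelled L in this table (20 of them).

0, 1, 2, 3, 4, 12, 13, 14, 15, 16, 24, 25, 26, 27, 28, 36, 37, 38, 39, 40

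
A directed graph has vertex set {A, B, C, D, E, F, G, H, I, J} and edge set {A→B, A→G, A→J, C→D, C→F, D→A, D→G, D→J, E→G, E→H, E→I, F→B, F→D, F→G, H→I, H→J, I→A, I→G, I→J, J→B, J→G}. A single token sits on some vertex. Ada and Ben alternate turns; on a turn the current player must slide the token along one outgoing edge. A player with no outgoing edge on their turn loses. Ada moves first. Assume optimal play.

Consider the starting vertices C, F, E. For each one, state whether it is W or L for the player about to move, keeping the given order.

Build the W/L table. Terminal = L. A non-terminal position is W if it has a move to some L; otherwise it is L.
Every edge goes from a vertex to one that appears earlier in the order B, G, J, A, I, H, D, F, C, E, so processing vertices in that order labels each vertex after all of its successors.
B: no outgoing edge → L
G: no outgoing edge → L
J: W (go to G, an L position)
A: W (go to G, an L position)
I: W (go to G, an L position)
H: L (options I(W), J(W) are all W)
D: W (go to G, an L position)
F: W (go to G, an L position)
C: L (options F(W), D(W) are all W)
E: W (go to H, an L position)

C: L, F: W, E: W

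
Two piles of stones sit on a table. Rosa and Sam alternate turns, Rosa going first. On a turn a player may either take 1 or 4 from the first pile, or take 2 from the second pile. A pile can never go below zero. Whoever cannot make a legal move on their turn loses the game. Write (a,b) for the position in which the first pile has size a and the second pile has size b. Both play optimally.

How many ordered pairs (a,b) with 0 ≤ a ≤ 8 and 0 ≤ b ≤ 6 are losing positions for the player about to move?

Positions with no move are L. A position that does have a move is losing for the player to move precisely when every available move leads to a winning position for the opponent. Fill in the labels:
Every move lowers a or b (never raises either), so fill the grid row by row in increasing a, and left to right within a row: each cell's successors are then already labelled.
      b=0  b=1  b=2  b=3  b=4  b=5  b=6
a=0:    L    L    W    W    L    L    W
a=1:    W    W    L    L    W    W    L
a=2:    L    L    W    W    L    L    W
a=3:    W    W    L    L    W    W    L
a=4:    W    W    W    W    W    W    W
a=5:    L    L    W    W    L    L    W
a=6:    W    W    L    L    W    W    L
a=7:    L    L    W    W    L    L    W
a=8:    W    W    L    L    W    W    L
Cells with no legal move (terminal, hence L): (0,0), (0,1).
The remaining L cells, each justified by listing all of its moves:
(0,4): the only move is to (0,2)(W), a W ⇒ L
(0,5): the only move is to (0,3)(W), a W ⇒ L
(1,2): moves to (0,2)(W), (1,0)(W); every one is W ⇒ L
(1,3): moves to (0,3)(W), (1,1)(W); every one is W ⇒ L
(1,6): moves to (0,6)(W), (1,4)(W); every one is W ⇒ L
(2,0): the only move is to (1,0)(W), a W ⇒ L
(2,1): the only move is to (1,1)(W), a W ⇒ L
(2,4): moves to (1,4)(W), (2,2)(W); every one is W ⇒ L
(2,5): moves to (1,5)(W), (2,3)(W); every one is W ⇒ L
(3,2): moves to (2,2)(W), (3,0)(W); every one is W ⇒ L
(3,3): moves to (2,3)(W), (3,1)(W); every one is W ⇒ L
(3,6): moves to (2,6)(W), (3,4)(W); every one is W ⇒ L
(5,0): moves to (4,0)(W), (1,0)(W); every one is W ⇒ L
(5,1): moves to (4,1)(W), (1,1)(W); every one is W ⇒ L
(5,4): moves to (4,4)(W), (1,4)(W), (5,2)(W); every one is W ⇒ L
(5,5): moves to (4,5)(W), (1,5)(W), (5,3)(W); every one is W ⇒ L
(6,2): moves to (5,2)(W), (2,2)(W), (6,0)(W); every one is W ⇒ L
(6,3): moves to (5,3)(W), (2,3)(W), (6,1)(W); every one is W ⇒ L
(6,6): moves to (5,6)(W), (2,6)(W), (6,4)(W); every one is W ⇒ L
(7,0): moves to (6,0)(W), (3,0)(W); every one is W ⇒ L
(7,1): moves to (6,1)(W), (3,1)(W); every one is W ⇒ L
(7,4): moves to (6,4)(W), (3,4)(W), (7,2)(W); every one is W ⇒ L
(7,5): moves to (6,5)(W), (3,5)(W), (7,3)(W); every one is W ⇒ L
(8,2): moves to (7,2)(W), (4,2)(W), (8,0)(W); every one is W ⇒ L
(8,3): moves to (7,3)(W), (4,3)(W), (8,1)(W); every one is W ⇒ L
(8,6): moves to (7,6)(W), (4,6)(W), (8,4)(W); every one is W ⇒ L
Every other cell has at least one move into one of the L cells above, so it is W.
L cells per row: a=0: 4, a=1: 3, a=2: 4, a=3: 3, a=4: 0, a=5: 4, a=6: 3, a=7: 4, a=8: 3; total 28.

28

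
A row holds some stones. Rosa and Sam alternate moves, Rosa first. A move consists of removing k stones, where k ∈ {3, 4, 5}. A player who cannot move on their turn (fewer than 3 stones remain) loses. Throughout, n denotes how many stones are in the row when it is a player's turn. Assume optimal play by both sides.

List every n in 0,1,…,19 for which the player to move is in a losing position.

0, 1, 2, 8, 9, 10, 16, 17, 18

Label each position W (a win for the player to move) or L (a loss). A position with no legal move is L; any other position is W exactly when some move reaches an L, and L when every move reaches a W.
n=0: no move → L
n=1: no move → L
n=2: no move → L
n=3: W (go to 0, an L position)
n=4: W (go to 1, an L position)
n=5: W (go to 2, an L position)
n=6: W (go to 2, an L position)
n=7: W (go to 2, an L position)
n=8: L (options 5(W), 4(W), 3(W) are all W)
n=9: L (options 6(W), 5(W), 4(W) are all W)
n=10: L (options 7(W), 6(W), 5(W) are all W)
n=11: W (go to 8, an L position)
n=12: W (go to 9, an L position)
n=13: W (go to 10, an L position)
n=14: W (go to 10, an L position)
n=15: W (go to 10, an L position)
n=16: L (options 13(W), 12(W), 11(W) are all W)
n=17: L (options 14(W), 13(W), 12(W) are all W)
n=18: L (options 15(W), 14(W), 13(W) are all W)
n=19: W (go to 16, an L position)
Reading off the rows marked L gives the requested list; there are 9 such values of n.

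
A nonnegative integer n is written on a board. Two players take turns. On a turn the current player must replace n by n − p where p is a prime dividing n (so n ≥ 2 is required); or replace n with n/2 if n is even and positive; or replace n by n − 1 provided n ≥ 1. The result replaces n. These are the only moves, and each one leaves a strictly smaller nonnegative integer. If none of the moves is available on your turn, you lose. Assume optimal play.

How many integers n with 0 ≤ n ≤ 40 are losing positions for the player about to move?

Work bottom-up. With no move the player to move loses. Otherwise the position is W if at least one move leads to an L position for the opponent, and L if every move leads to a W.
n=0: no move → L
n=1: W (go to 0, an L position)
n=2: W (go to 0, an L position)
n=3: W (go to 0, an L position)
n=4: L (options 2(W), 3(W) are all W)
n=5: W (go to 0, an L position)
n=6: W (go to 4, an L position)
n=7: W (go to 0, an L position)
n=8: W (go to 4, an L position)
n=9: L (options 6(W), 8(W) are all W)
n=10: W (go to 9, an L position)
n=11: W (go to 0, an L position)
n=12: W (go to 9, an L position)
n=13: W (go to 0, an L position)
n=14: L (options 7(W), 12(W), 13(W) are all W)
n=15: W (go to 14, an L position)
n=16: W (go to 14, an L position)
n=17: W (go to 0, an L position)
n=18: W (go to 9, an L position)
n=19: W (go to 0, an L position)
n=20: L (options 10(W), 15(W), 18(W), 19(W) are all W)
n=21: W (go to 14, an L position)
n=22: W (go to 20, an L position)
n=23: W (go to 0, an L position)
n=24: L (options 12(W), 21(W), 22(W), 23(W) are all W)
n=25: W (go to 20, an L position)
n=26: W (go to 24, an L position)
n=27: W (go to 24, an L position)
n=28: W (go to 14, an L position)
n=29: W (go to 0, an L position)
n=30: L (options 15(W), 25(W), 27(W), 28(W), 29(W) are all W)
n=31: W (go to 0, an L position)
n=32: W (go to 30, an L position)
n=33: W (go to 30, an L position)
n=34: L (options 17(W), 32(W), 33(W) are all W)
n=35: W (go to 30, an L position)
n=36: W (go to 34, an L position)
n=37: W (go to 0, an L position)
n=38: L (options 19(W), 36(W), 37(W) are all W)
n=39: W (go to 38, an L position)
n=40: W (go to 20, an L position)
L entries with 0 ≤ n ≤ 40: n = 0, 4, 9, 14, 20, 24, 30, 34, 38; that makes 9.

9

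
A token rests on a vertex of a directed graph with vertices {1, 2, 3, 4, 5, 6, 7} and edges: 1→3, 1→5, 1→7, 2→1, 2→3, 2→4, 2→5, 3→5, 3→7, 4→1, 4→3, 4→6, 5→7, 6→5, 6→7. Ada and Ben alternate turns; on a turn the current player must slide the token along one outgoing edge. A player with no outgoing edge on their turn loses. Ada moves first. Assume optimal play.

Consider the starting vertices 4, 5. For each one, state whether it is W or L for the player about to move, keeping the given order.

4: L, 5: W

Classify positions by backward induction: terminal positions (no move available) are L. From any other position, the mover wins iff some move reaches an L.
Every edge goes from a vertex to one that appears earlier in the order 7, 5, 3, 1, 6, 4, 2, so processing vertices in that order labels each vertex after all of its successors.
7: no outgoing edge → L
5: W (go to 7, an L position)
3: W (go to 7, an L position)
1: W (go to 7, an L position)
6: W (go to 7, an L position)
4: L (options 6(W), 1(W), 3(W) are all W)
2: W (go to 4, an L position)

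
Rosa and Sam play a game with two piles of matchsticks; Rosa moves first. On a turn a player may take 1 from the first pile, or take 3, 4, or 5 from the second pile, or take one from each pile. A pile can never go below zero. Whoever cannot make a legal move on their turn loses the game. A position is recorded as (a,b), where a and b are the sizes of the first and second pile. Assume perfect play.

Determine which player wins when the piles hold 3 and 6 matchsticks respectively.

Sam wins.

Compute win/loss labels from the base case upward. A position with no move is L. Any other position is W if it can reach an L in one move, else L.
No move ever increases a pile, so every position that can arise here has a ≤ 3 and b ≤ 6; it is enough to label the cells with 0 ≤ a ≤ 3 and 0 ≤ b ≤ 6.
Every move lowers a or b (never raises either), so fill the grid row by row in increasing a, and left to right within a row: each cell's successors are then already labelled.
      b=0  b=1  b=2  b=3  b=4  b=5  b=6
a=0:    L    L    L    W    W    W    W
a=1:    W    W    W    W    L    L    L
a=2:    L    L    L    W    W    W    W
a=3:    W    W    W    W    L    L    L
Cells with no legal move (terminal, hence L): (0,0), (0,1), (0,2).
The remaining L cells, each justified by listing all of its moves:
(1,4): moves to (0,4)(W), (1,1)(W), (1,0)(W), (0,3)(W); every one is W ⇒ L
(1,5): moves to (0,5)(W), (1,2)(W), (1,1)(W), (1,0)(W), (0,4)(W); every one is W ⇒ L
(1,6): moves to (0,6)(W), (1,3)(W), (1,2)(W), (1,1)(W), (0,5)(W); every one is W ⇒ L
(2,0): the only move is to (1,0)(W), a W ⇒ L
(2,1): moves to (1,1)(W), (1,0)(W); every one is W ⇒ L
(2,2): moves to (1,2)(W), (1,1)(W); every one is W ⇒ L
(3,4): moves to (2,4)(W), (3,1)(W), (3,0)(W), (2,3)(W); every one is W ⇒ L
(3,5): moves to (2,5)(W), (3,2)(W), (3,1)(W), (3,0)(W), (2,4)(W); every one is W ⇒ L
(3,6): moves to (2,6)(W), (3,3)(W), (3,2)(W), (3,1)(W), (2,5)(W); every one is W ⇒ L
Every other cell has at least one move into one of the L cells above, so it is W.
Every move from (3,6) reaches a W position, so the mover loses.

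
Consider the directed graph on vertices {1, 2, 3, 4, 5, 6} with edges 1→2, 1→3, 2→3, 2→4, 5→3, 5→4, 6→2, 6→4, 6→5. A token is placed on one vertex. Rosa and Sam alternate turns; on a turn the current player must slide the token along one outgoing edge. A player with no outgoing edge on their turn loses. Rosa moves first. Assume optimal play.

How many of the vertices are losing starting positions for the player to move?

2

Build the W/L table. Terminal = L. A non-terminal position is W if it has a move to some L; otherwise it is L.
Every edge goes from a vertex to one that appears earlier in the order 4, 3, 2, 1, 5, 6, so processing vertices in that order labels each vertex after all of its successors.
4: no outgoing edge → L
3: no outgoing edge → L
2: W (go to 3, an L position)
1: W (go to 3, an L position)
5: W (go to 3, an L position)
6: W (go to 4, an L position)
The L vertices are 3, 4; that is 2 in all.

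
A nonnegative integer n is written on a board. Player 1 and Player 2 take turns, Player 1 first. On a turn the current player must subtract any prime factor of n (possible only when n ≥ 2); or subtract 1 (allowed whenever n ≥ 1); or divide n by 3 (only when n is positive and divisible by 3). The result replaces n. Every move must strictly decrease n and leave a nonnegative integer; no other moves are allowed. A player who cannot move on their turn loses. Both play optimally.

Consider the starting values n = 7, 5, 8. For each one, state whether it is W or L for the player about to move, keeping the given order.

Build the W/L table. Terminal = L. A non-terminal position is W if it has a move to some L; otherwise it is L.
n=0: no move → L
n=1: reaches L-position 0 → W
n=2: reaches L-position 0 → W
n=3: reaches L-position 0 → W
n=4: only reaches 2(W), 3(W), all W → L
n=5: reaches L-position 0 → W
n=6: reaches L-position 4 → W
n=7: reaches L-position 0 → W
n=8: only reaches 6(W), 7(W), all W → L

7: W, 5: W, 8: L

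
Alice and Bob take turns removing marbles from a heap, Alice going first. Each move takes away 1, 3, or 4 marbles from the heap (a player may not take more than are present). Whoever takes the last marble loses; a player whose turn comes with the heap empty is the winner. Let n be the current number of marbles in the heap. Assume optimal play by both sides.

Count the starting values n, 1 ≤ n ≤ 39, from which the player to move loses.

Use the standard recursion: the mover wins at a terminal position; elsewhere, the mover wins exactly when some move hands the opponent an L position.
n=0: no move; the opponent has just taken the last marble and therefore loses → W
n=1: →0(W) only, which is W, so L
n=2: →1(L), so W
n=3: →2(W), 0(W) — all W, so L
n=4: →3(L), so W
n=5: →1(L), so W
n=6: →3(L), so W
n=7: →3(L), so W
n=8: →7(W), 5(W), 4(W) — all W, so L
n=9: →8(L), so W
n=10: →9(W), 7(W), 6(W) — all W, so L
n=11: →10(L), so W
n=12: →8(L), so W
n=13: →10(L), so W
n=14: →10(L), so W
n=15: →14(W), 12(W), 11(W) — all W, so L
n=16: →15(L), so W
n=17: →16(W), 14(W), 13(W) — all W, so L
n=18: →17(L), so W
n=19: →15(L), so W
n=20: →17(L), so W
n=21: →17(L), so W
n=22: →21(W), 19(W), 18(W) — all W, so L
n=23: →22(L), so W
n=24: →23(W), 21(W), 20(W) — all W, so L
n=25: →24(L), so W
n=26: →22(L), so W
n=27: →24(L), so W
n=28: →24(L), so W
n=29: →28(W), 26(W), 25(W) — all W, so L
n=30: →29(L), so W
n=31: →30(W), 28(W), 27(W) — all W, so L
n=32: →31(L), so W
n=33: →29(L), so W
n=34: →31(L), so W
n=35: →31(L), so W
n=36: →35(W), 33(W), 32(W) — all W, so L
n=37: →36(L), so W
n=38: →37(W), 35(W), 34(W) — all W, so L
n=39: →38(L), so W
L entries with 1 ≤ n ≤ 39 (the range starts at n=1): n = 1, 3, 8, 10, 15, 17, 22, 24, 29, 31, 36, 38; that makes 12.

12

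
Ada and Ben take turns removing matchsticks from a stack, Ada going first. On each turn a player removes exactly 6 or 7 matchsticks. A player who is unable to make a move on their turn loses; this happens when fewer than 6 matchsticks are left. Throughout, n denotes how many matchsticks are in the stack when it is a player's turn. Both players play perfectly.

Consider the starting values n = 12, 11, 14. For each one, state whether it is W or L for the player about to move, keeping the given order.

Label each position W (a win for the player to move) or L (a loss). A position with no legal move is L; any other position is W exactly when some move reaches an L, and L when every move reaches a W.
n=0: no move → L
n=1: no move → L
n=2: no move → L
n=3: no move → L
n=4: no move → L
n=5: no move → L
n=6: W (go to 0, an L position)
n=7: W (go to 1, an L position)
n=8: W (go to 2, an L position)
n=9: W (go to 3, an L position)
n=10: W (go to 4, an L position)
n=11: W (go to 5, an L position)
n=12: W (go to 5, an L position)
n=13: L (options 7(W), 6(W) are all W)
n=14: L (options 8(W), 7(W) are all W)

12: W, 11: W, 14: L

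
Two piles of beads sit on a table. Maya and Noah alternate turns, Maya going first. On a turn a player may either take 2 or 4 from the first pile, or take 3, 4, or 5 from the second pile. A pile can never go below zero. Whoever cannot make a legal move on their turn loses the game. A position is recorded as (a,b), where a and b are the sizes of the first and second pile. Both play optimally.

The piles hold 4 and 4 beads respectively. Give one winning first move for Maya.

Move to (2,4).

Compute win/loss labels from the base case upward. A position with no move is L. Any other position is W if it can reach an L in one move, else L.
No move ever increases a pile, so every position that can arise here has a ≤ 4 and b ≤ 4; it is enough to label the cells with 0 ≤ a ≤ 4 and 0 ≤ b ≤ 4.
Every move lowers a or b (never raises either), so fill the grid row by row in increasing a, and left to right within a row: each cell's successors are then already labelled.
      b=0  b=1  b=2  b=3  b=4
a=0:    L    L    L    W    W
a=1:    L    L    L    W    W
a=2:    W    W    W    L    L
a=3:    W    W    W    L    L
a=4:    W    W    W    W    W
Cells with no legal move (terminal, hence L): (0,0), (0,1), (0,2), (1,0), (1,1), (1,2).
The remaining L cells, each justified by listing all of its moves:
(2,3): moves to (0,3)(W), (2,0)(W); every one is W ⇒ L
(2,4): moves to (0,4)(W), (2,1)(W), (2,0)(W); every one is W ⇒ L
(3,3): moves to (1,3)(W), (3,0)(W); every one is W ⇒ L
(3,4): moves to (1,4)(W), (3,1)(W), (3,0)(W); every one is W ⇒ L
Every other cell has at least one move into one of the L cells above, so it is W.
From (4,4), the L positions reachable in one move are: (2,4).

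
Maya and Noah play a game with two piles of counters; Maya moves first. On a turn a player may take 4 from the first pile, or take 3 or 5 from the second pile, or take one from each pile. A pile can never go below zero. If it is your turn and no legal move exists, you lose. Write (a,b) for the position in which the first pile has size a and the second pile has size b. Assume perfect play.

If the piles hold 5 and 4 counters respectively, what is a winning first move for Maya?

Work bottom-up. With no move the player to move loses. Otherwise the position is W if at least one move leads to an L position for the opponent, and L if every move leads to a W.
No move ever increases a pile, so every position that can arise here has a ≤ 5 and b ≤ 4; it is enough to label the cells with 0 ≤ a ≤ 5 and 0 ≤ b ≤ 4.
Every move lowers a or b (never raises either), so fill the grid row by row in increasing a, and left to right within a row: each cell's successors are then already labelled.
      b=0  b=1  b=2  b=3  b=4
a=0:    L    L    L    W    W
a=1:    L    W    W    W    L
a=2:    L    W    L    W    L
a=3:    L    W    L    W    L
a=4:    W    W    W    W    L
a=5:    W    L    L    L    W
Cells with no legal move (terminal, hence L): (0,0), (0,1), (0,2), (1,0), (2,0), (3,0).
The remaining L cells, each justified by listing all of its moves:
(1,4): only reaches (1,1)(W), (0,3)(W), all W → L
(2,2): only reaches (1,1)(W), which is W → L
(2,4): only reaches (2,1)(W), (1,3)(W), all W → L
(3,2): only reaches (2,1)(W), which is W → L
(3,4): only reaches (3,1)(W), (2,3)(W), all W → L
(4,4): only reaches (0,4)(W), (4,1)(W), (3,3)(W), all W → L
(5,1): only reaches (1,1)(W), (4,0)(W), all W → L
(5,2): only reaches (1,2)(W), (4,1)(W), all W → L
(5,3): only reaches (1,3)(W), (5,0)(W), (4,2)(W), all W → L
Every other cell has at least one move into one of the L cells above, so it is W.
From (5,4), the L positions reachable in one move are: (1,4), (5,1). Any move reaching one of these is winning.

Move to (1,4).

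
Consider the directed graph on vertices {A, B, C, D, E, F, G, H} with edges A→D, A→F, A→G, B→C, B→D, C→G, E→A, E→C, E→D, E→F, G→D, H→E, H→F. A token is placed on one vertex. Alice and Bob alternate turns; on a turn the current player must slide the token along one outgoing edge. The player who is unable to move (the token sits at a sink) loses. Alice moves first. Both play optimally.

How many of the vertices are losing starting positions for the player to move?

Positions with no move are L. A position that does have a move is losing for the player to move precisely when every available move leads to a winning position for the opponent. Fill in the labels:
Every edge goes from a vertex to one that appears earlier in the order F, D, G, A, C, E, H, B, so processing vertices in that order labels each vertex after all of its successors.
F: no outgoing edge → L
D: no outgoing edge → L
G: reaches L-position D → W
A: reaches L-position D → W
C: only reaches G(W), which is W → L
E: reaches L-position C → W
H: reaches L-position F → W
B: reaches L-position C → W
The L vertices are C, D, F; that is 3 in all.

3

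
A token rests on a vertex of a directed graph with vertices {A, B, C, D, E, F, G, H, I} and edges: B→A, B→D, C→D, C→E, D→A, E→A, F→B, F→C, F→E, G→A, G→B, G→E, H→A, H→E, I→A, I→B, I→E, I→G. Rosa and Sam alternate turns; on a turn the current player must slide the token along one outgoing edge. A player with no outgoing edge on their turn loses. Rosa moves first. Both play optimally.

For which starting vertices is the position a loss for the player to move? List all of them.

A, C

Label each position W (a win for the player to move) or L (a loss). A position with no legal move is L; any other position is W exactly when some move reaches an L, and L when every move reaches a W.
Every edge goes from a vertex to one that appears earlier in the order A, E, D, B, C, G, H, F, I, so processing vertices in that order labels each vertex after all of its successors.
A: no outgoing edge → L
E: →A(L), so W
D: →A(L), so W
B: →A(L), so W
C: →D(W), E(W) — all W, so L
G: →A(L), so W
H: →A(L), so W
F: →C(L), so W
I: →A(L), so W
Reading off the rows marked L gives the requested list; there are 2 such vertices.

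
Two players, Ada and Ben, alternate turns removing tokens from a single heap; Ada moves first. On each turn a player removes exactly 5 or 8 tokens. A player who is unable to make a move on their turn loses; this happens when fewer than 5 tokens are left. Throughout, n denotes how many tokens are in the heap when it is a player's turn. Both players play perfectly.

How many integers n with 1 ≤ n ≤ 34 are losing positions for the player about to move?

14

Use the standard recursion: the mover loses at a terminal position; elsewhere, the mover wins exactly when some move hands the opponent an L position.
n=0: no move → L
n=1: no move → L
n=2: no move → L
n=3: no move → L
n=4: no move → L
n=5: reaches L-position 0 → W
n=6: reaches L-position 1 → W
n=7: reaches L-position 2 → W
n=8: reaches L-position 3 → W
n=9: reaches L-position 4 → W
n=10: reaches L-position 2 → W
n=11: reaches L-position 3 → W
n=12: reaches L-position 4 → W
n=13: only reaches 8(W), 5(W), all W → L
n=14: only reaches 9(W), 6(W), all W → L
n=15: only reaches 10(W), 7(W), all W → L
n=16: only reaches 11(W), 8(W), all W → L
n=17: only reaches 12(W), 9(W), all W → L
n=18: reaches L-position 13 → W
n=19: reaches L-position 14 → W
n=20: reaches L-position 15 → W
n=21: reaches L-position 16 → W
n=22: reaches L-position 17 → W
n=23: reaches L-position 15 → W
n=24: reaches L-position 16 → W
n=25: reaches L-position 17 → W
n=26: only reaches 21(W), 18(W), all W → L
n=27: only reaches 22(W), 19(W), all W → L
n=28: only reaches 23(W), 20(W), all W → L
n=29: only reaches 24(W), 21(W), all W → L
n=30: only reaches 25(W), 22(W), all W → L
n=31: reaches L-position 26 → W
n=32: reaches L-position 27 → W
n=33: reaches L-position 28 → W
n=34: reaches L-position 29 → W
L entries with 1 ≤ n ≤ 34 (n=0 is outside the asked range and is not counted): n = 1, 2, 3, 4, 13, 14, 15, 16, 17, 26, 27, 28, 29, 30; that makes 14.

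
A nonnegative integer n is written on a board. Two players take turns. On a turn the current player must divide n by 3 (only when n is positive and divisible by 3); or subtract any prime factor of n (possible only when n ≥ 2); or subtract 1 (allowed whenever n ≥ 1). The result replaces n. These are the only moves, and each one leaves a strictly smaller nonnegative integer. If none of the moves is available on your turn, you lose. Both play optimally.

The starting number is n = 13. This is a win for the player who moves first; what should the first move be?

Move to 0.

Work bottom-up. With no move the player to move loses. Otherwise the position is W if at least one move leads to an L position for the opponent, and L if every move leads to a W.
n=0: no move → L
n=1: reaches L-position 0 → W
n=2: reaches L-position 0 → W
n=3: reaches L-position 0 → W
n=4: only reaches 2(W), 3(W), all W → L
n=5: reaches L-position 0 → W
n=6: reaches L-position 4 → W
n=7: reaches L-position 0 → W
n=8: only reaches 6(W), 7(W), all W → L
n=9: reaches L-position 8 → W
n=10: reaches L-position 8 → W
n=11: reaches L-position 0 → W
n=12: reaches L-position 4 → W
n=13: reaches L-position 0 → W
From 13, the L positions reachable in one move are: 0.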